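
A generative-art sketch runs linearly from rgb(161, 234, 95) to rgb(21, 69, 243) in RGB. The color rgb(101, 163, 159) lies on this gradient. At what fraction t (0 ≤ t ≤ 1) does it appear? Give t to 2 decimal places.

0.43

Invert the lerp on the G channel (largest span, 165): t = (163 − 234) / (69 − 234) = -71/-165 = 0.4303.
Check on R: (101 − 161)/(21 − 161) = 0.4286 ✓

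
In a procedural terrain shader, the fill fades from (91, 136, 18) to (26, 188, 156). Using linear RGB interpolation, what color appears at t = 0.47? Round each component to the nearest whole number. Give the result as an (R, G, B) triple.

(60, 160, 83)

R = 91 + 0.47 × (26 − 91) = 91 + 0.47 × -65 = 60.45 → 60
G = 136 + 0.47 × (188 − 136) = 136 + 0.47 × 52 = 160.44 → 160
B = 18 + 0.47 × (156 − 18) = 18 + 0.47 × 138 = 82.86 → 83
So the blended color is (60, 160, 83), about #3ca053.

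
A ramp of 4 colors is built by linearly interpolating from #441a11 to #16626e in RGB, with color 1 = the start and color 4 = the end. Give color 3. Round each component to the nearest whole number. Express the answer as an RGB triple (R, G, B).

(37, 74, 79)

With 4 swatches and endpoints inclusive, swatch 3 sits at t = (3 − 1)/(4 − 1) = 2/3 ≈ 0.6667.
#441a11 → (68, 26, 17); #16626e → (22, 98, 110).
R = 68 + 0.6667 × (22 − 68) = 37.332 → 37
G = 26 + 0.6667 × (98 − 26) = 74.002 → 74
B = 17 + 0.6667 × (110 − 17) = 79.003 → 79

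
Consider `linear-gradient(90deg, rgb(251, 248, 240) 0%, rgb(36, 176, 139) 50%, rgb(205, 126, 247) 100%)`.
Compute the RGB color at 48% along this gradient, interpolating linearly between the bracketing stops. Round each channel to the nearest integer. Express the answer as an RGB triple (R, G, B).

(45, 179, 143)

48% lies between the 0% and 50% stops, so the local fraction is t = (48 − 0)/(50 − 0) = 48/50 ≈ 0.96.
R = 251 + 0.96 × (36 − 251) = 44.6 → 45
G = 248 + 0.96 × (176 − 248) = 178.88 → 179
B = 240 + 0.96 × (139 − 240) = 143.04 → 143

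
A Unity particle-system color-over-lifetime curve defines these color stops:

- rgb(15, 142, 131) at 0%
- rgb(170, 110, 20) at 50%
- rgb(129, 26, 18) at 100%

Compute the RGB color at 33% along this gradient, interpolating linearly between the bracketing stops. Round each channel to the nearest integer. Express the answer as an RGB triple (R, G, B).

(117, 121, 58)

33% lies between the 0% and 50% stops, so the local fraction is t = (33 − 0)/(50 − 0) = 33/50 ≈ 0.66.
R = 15 + 0.66 × (170 − 15) = 117.3 → 117
G = 142 + 0.66 × (110 − 142) = 120.88 → 121
B = 131 + 0.66 × (20 − 131) = 57.74 → 58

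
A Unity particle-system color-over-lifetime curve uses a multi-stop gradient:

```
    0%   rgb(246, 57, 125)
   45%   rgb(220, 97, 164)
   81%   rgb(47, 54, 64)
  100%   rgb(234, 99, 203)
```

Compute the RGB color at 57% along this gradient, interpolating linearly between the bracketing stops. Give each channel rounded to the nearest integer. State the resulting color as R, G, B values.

57% lies between the 45% and 81% stops, so the local fraction is t = (57 − 45)/(81 − 45) = 12/36 ≈ 0.3333.
R = 220 + 0.3333 × (47 − 220) = 162.339 → 162
G = 97 + 0.3333 × (54 − 97) = 82.668 → 83
B = 164 + 0.3333 × (64 − 164) = 130.67 → 131

(162, 83, 131)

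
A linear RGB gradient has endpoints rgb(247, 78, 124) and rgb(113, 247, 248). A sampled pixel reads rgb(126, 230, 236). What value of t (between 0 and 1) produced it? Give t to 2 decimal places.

Invert the lerp on the G channel (largest span, 169): t = (230 − 78) / (247 − 78) = 152/169 = 0.89941.
Check on R: (126 − 247)/(113 − 247) = 0.903 ✓

0.90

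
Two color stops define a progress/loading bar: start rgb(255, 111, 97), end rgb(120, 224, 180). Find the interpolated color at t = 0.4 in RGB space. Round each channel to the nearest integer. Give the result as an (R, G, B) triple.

(201, 156, 130)

R = 255 + 0.4 × (120 − 255) = 255 + 0.4 × -135 = 201 → 201
G = 111 + 0.4 × (224 − 111) = 111 + 0.4 × 113 = 156.2 → 156
B = 97 + 0.4 × (180 − 97) = 97 + 0.4 × 83 = 130.2 → 130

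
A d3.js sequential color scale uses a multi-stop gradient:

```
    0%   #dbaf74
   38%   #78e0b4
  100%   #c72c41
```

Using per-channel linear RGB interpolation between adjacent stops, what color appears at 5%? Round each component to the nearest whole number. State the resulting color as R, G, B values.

5% lies between the 0% and 38% stops, so the local fraction is t = (5 − 0)/(38 − 0) = 5/38 ≈ 0.1316.
#dbaf74 → (219, 175, 116); #78e0b4 → (120, 224, 180).
R = 219 + 0.1316 × (120 − 219) = 205.972 → 206
G = 175 + 0.1316 × (224 − 175) = 181.448 → 181
B = 116 + 0.1316 × (180 − 116) = 124.422 → 124

(206, 181, 124)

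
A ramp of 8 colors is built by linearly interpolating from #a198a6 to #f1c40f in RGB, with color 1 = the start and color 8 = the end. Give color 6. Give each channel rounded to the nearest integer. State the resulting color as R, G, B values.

With 8 swatches and endpoints inclusive, swatch 6 sits at t = (6 − 1)/(8 − 1) = 5/7 ≈ 0.7143.
#a198a6 → (161, 152, 166); #f1c40f → (241, 196, 15).
R = 161 + 0.7143 × (241 − 161) = 218.144 → 218
G = 152 + 0.7143 × (196 − 152) = 183.429 → 183
B = 166 + 0.7143 × (15 − 166) = 58.141 → 58

(218, 183, 58)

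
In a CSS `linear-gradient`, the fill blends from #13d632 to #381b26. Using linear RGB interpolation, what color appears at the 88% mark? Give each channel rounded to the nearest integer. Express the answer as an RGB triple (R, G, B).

#13d632 → (19, 214, 50); #381b26 → (56, 27, 38).
88% corresponds to t = 0.88.
R = 19 + 0.88 × (56 − 19) = 19 + 0.88 × 37 = 51.56 → 52
G = 214 + 0.88 × (27 − 214) = 214 + 0.88 × -187 = 49.44 → 49
B = 50 + 0.88 × (38 − 50) = 50 + 0.88 × -12 = 39.44 → 39
So the blended color is (52, 49, 39), about #343127.

(52, 49, 39)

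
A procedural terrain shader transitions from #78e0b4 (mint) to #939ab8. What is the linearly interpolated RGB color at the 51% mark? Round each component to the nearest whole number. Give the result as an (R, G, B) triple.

(134, 188, 182)

#78e0b4 → (120, 224, 180); #939ab8 → (147, 154, 184).
51% corresponds to t = 0.51.
R = 120 + 0.51 × (147 − 120) = 120 + 0.51 × 27 = 133.77 → 134
G = 224 + 0.51 × (154 − 224) = 224 + 0.51 × -70 = 188.3 → 188
B = 180 + 0.51 × (184 − 180) = 180 + 0.51 × 4 = 182.04 → 182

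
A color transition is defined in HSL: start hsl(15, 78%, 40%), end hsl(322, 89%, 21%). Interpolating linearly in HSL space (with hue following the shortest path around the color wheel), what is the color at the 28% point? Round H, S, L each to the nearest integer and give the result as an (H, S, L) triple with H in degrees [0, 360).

Hue: 322 − 15 = 307°, but |307| > 180 so the shorter arc goes the other way: Δh = 307 − 360 = -53°.
H = 15 + 0.28 × (-53) = 0.16 → 0°
S = 78 + 0.28 × (89 − 78) = 81.08 → 81%
L = 40 + 0.28 × (21 − 40) = 34.68 → 35%

(0, 81, 35)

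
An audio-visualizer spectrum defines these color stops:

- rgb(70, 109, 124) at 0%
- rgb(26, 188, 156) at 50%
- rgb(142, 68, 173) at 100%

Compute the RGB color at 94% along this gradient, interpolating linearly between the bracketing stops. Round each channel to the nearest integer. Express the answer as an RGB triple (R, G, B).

(128, 82, 171)

94% lies between the 50% and 100% stops, so the local fraction is t = (94 − 50)/(100 − 50) = 44/50 ≈ 0.88.
R = 26 + 0.88 × (142 − 26) = 128.08 → 128
G = 188 + 0.88 × (68 − 188) = 82.4 → 82
B = 156 + 0.88 × (173 − 156) = 170.96 → 171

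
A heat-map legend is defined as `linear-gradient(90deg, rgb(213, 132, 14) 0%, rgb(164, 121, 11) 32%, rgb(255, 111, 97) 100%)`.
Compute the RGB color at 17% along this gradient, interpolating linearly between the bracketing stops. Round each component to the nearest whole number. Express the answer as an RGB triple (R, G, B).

(187, 126, 12)

17% lies between the 0% and 32% stops, so the local fraction is t = (17 − 0)/(32 − 0) = 17/32 ≈ 0.5312.
R = 213 + 0.5312 × (164 − 213) = 186.971 → 187
G = 132 + 0.5312 × (121 − 132) = 126.157 → 126
B = 14 + 0.5312 × (11 − 14) = 12.406 → 12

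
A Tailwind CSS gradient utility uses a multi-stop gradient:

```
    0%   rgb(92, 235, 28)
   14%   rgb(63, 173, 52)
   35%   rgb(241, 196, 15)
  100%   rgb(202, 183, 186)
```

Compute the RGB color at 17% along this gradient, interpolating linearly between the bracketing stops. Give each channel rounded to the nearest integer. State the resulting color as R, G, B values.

17% lies between the 14% and 35% stops, so the local fraction is t = (17 − 14)/(35 − 14) = 3/21 ≈ 0.1429.
R = 63 + 0.1429 × (241 − 63) = 88.436 → 88
G = 173 + 0.1429 × (196 − 173) = 176.287 → 176
B = 52 + 0.1429 × (15 − 52) = 46.713 → 47

(88, 176, 47)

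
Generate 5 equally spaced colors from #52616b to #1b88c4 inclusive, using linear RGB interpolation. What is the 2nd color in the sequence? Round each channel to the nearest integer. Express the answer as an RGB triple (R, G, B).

With 5 swatches and endpoints inclusive, swatch 2 sits at t = (2 − 1)/(5 − 1) = 1/4 ≈ 0.25.
#52616b → (82, 97, 107); #1b88c4 → (27, 136, 196).
R = 82 + 0.25 × (27 − 82) = 68.25 → 68
G = 97 + 0.25 × (136 − 97) = 106.75 → 107
B = 107 + 0.25 × (196 − 107) = 129.25 → 129

(68, 107, 129)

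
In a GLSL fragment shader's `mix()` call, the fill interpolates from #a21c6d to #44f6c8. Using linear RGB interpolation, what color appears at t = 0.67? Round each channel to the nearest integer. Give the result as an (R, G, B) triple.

#a21c6d → (162, 28, 109); #44f6c8 → (68, 246, 200).
R = 162 + 0.67 × (68 − 162) = 162 + 0.67 × -94 = 99.02 → 99
G = 28 + 0.67 × (246 − 28) = 28 + 0.67 × 218 = 174.06 → 174
B = 109 + 0.67 × (200 − 109) = 109 + 0.67 × 91 = 169.97 → 170

(99, 174, 170)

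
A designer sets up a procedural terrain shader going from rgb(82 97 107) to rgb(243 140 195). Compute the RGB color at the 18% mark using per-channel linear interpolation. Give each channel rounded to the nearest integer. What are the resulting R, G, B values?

18% corresponds to t = 0.18.
R = 82 + 0.18 × (243 − 82) = 82 + 0.18 × 161 = 110.98 → 111
G = 97 + 0.18 × (140 − 97) = 97 + 0.18 × 43 = 104.74 → 105
B = 107 + 0.18 × (195 − 107) = 107 + 0.18 × 88 = 122.84 → 123
So the blended color is (111, 105, 123), about #6f697b.

(111, 105, 123)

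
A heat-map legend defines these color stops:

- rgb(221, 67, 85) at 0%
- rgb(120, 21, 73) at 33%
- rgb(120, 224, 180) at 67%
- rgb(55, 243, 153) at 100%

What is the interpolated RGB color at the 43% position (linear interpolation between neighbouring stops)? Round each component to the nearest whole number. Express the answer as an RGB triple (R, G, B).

43% lies between the 33% and 67% stops, so the local fraction is t = (43 − 33)/(67 − 33) = 10/34 ≈ 0.2941.
R = 120 + 0.2941 × (120 − 120) = 120 → 120
G = 21 + 0.2941 × (224 − 21) = 80.702 → 81
B = 73 + 0.2941 × (180 − 73) = 104.469 → 104

(120, 81, 104)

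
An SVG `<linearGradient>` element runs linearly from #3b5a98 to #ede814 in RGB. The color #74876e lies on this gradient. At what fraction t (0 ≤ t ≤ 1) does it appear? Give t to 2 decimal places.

Invert the lerp on the R channel (largest span, 178): t = (116 − 59) / (237 − 59) = 57/178 = 0.32022.
Check on G: (135 − 90)/(232 − 90) = 0.3169 ✓

0.32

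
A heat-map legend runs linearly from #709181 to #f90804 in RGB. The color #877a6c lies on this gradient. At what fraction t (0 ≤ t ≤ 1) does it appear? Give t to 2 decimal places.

0.17

Invert the lerp on the R channel (largest span, 137): t = (135 − 112) / (249 − 112) = 23/137 = 0.16788.
Check on G: (122 − 145)/(8 − 145) = 0.1679 ✓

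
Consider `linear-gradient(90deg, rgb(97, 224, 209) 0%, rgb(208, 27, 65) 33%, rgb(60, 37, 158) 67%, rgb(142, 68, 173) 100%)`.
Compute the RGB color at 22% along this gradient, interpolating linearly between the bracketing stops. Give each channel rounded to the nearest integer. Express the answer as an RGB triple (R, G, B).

(171, 93, 113)

22% lies between the 0% and 33% stops, so the local fraction is t = (22 − 0)/(33 − 0) = 22/33 ≈ 0.6667.
R = 97 + 0.6667 × (208 − 97) = 171.004 → 171
G = 224 + 0.6667 × (27 − 224) = 92.66 → 93
B = 209 + 0.6667 × (65 − 209) = 112.995 → 113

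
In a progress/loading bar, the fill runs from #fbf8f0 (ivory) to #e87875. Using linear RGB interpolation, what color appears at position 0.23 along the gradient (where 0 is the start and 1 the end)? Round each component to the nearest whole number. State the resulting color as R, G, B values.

#fbf8f0 → (251, 248, 240); #e87875 → (232, 120, 117).
R = 251 + 0.23 × (232 − 251) = 251 + 0.23 × -19 = 246.63 → 247
G = 248 + 0.23 × (120 − 248) = 248 + 0.23 × -128 = 218.56 → 219
B = 240 + 0.23 × (117 − 240) = 240 + 0.23 × -123 = 211.71 → 212

(247, 219, 212)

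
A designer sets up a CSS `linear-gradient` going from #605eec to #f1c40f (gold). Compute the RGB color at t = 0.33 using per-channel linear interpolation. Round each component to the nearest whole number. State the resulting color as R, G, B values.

(144, 128, 163)

#605eec → (96, 94, 236); #f1c40f → (241, 196, 15).
R = 96 + 0.33 × (241 − 96) = 96 + 0.33 × 145 = 143.85 → 144
G = 94 + 0.33 × (196 − 94) = 94 + 0.33 × 102 = 127.66 → 128
B = 236 + 0.33 × (15 − 236) = 236 + 0.33 × -221 = 163.07 → 163
So the blended color is (144, 128, 163), about #9080a3.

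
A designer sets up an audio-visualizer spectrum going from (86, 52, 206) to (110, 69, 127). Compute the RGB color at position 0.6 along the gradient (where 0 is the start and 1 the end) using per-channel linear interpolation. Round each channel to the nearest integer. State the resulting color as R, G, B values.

(100, 62, 159)

R = 86 + 0.6 × (110 − 86) = 86 + 0.6 × 24 = 100.4 → 100
G = 52 + 0.6 × (69 − 52) = 52 + 0.6 × 17 = 62.2 → 62
B = 206 + 0.6 × (127 − 206) = 206 + 0.6 × -79 = 158.6 → 159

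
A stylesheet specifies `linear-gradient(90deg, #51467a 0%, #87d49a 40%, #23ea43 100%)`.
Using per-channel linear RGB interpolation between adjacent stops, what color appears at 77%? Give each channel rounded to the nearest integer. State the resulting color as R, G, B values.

77% lies between the 40% and 100% stops, so the local fraction is t = (77 − 40)/(100 − 40) = 37/60 ≈ 0.6167.
#87d49a → (135, 212, 154); #23ea43 → (35, 234, 67).
R = 135 + 0.6167 × (35 − 135) = 73.33 → 73
G = 212 + 0.6167 × (234 − 212) = 225.567 → 226
B = 154 + 0.6167 × (67 − 154) = 100.347 → 100

(73, 226, 100)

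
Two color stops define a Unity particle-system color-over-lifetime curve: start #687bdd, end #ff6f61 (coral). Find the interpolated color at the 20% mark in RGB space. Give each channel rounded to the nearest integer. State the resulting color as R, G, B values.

(134, 121, 196)

#687bdd → (104, 123, 221); #ff6f61 → (255, 111, 97).
20% corresponds to t = 0.2.
R = 104 + 0.2 × (255 − 104) = 104 + 0.2 × 151 = 134.2 → 134
G = 123 + 0.2 × (111 − 123) = 123 + 0.2 × -12 = 120.6 → 121
B = 221 + 0.2 × (97 − 221) = 221 + 0.2 × -124 = 196.2 → 196
So the blended color is (134, 121, 196), about #8679c4.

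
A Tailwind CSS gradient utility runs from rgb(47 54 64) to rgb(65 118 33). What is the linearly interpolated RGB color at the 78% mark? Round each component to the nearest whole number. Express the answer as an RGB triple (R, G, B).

(61, 104, 40)

78% corresponds to t = 0.78.
R = 47 + 0.78 × (65 − 47) = 47 + 0.78 × 18 = 61.04 → 61
G = 54 + 0.78 × (118 − 54) = 54 + 0.78 × 64 = 103.92 → 104
B = 64 + 0.78 × (33 − 64) = 64 + 0.78 × -31 = 39.82 → 40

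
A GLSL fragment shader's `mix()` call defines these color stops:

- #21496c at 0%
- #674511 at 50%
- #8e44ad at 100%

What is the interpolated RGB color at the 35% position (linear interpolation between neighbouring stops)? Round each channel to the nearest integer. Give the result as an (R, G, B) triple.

(82, 70, 44)

35% lies between the 0% and 50% stops, so the local fraction is t = (35 − 0)/(50 − 0) = 35/50 ≈ 0.7.
#21496c → (33, 73, 108); #674511 → (103, 69, 17).
R = 33 + 0.7 × (103 − 33) = 82 → 82
G = 73 + 0.7 × (69 − 73) = 70.2 → 70
B = 108 + 0.7 × (17 − 108) = 44.3 → 44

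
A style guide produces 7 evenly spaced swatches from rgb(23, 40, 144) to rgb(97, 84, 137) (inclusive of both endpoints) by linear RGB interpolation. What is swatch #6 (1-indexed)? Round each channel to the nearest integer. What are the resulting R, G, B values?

With 7 swatches and endpoints inclusive, swatch 6 sits at t = (6 − 1)/(7 − 1) = 5/6 ≈ 0.8333.
R = 23 + 0.8333 × (97 − 23) = 84.664 → 85
G = 40 + 0.8333 × (84 − 40) = 76.665 → 77
B = 144 + 0.8333 × (137 − 144) = 138.167 → 138

(85, 77, 138)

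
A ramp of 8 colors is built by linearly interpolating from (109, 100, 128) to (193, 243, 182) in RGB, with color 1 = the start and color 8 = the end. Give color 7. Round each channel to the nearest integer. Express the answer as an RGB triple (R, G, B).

(181, 223, 174)

With 8 swatches and endpoints inclusive, swatch 7 sits at t = (7 − 1)/(8 − 1) = 6/7 ≈ 0.8571.
R = 109 + 0.8571 × (193 − 109) = 180.996 → 181
G = 100 + 0.8571 × (243 − 100) = 222.565 → 223
B = 128 + 0.8571 × (182 − 128) = 174.283 → 174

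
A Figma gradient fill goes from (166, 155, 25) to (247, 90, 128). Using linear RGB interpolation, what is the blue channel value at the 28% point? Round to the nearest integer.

54

B = 25 + 0.28 × (128 − 25) = 53.84 → 54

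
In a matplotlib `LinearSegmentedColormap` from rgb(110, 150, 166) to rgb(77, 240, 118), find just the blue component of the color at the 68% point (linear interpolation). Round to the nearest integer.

B = 166 + 0.68 × (118 − 166) = 133.36 → 133

133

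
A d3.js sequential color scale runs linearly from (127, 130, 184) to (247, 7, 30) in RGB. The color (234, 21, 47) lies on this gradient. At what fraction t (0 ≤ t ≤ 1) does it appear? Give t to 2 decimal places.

0.89

Invert the lerp on the B channel (largest span, 154): t = (47 − 184) / (30 − 184) = -137/-154 = 0.88961.
Check on R: (234 − 127)/(247 − 127) = 0.8917 ✓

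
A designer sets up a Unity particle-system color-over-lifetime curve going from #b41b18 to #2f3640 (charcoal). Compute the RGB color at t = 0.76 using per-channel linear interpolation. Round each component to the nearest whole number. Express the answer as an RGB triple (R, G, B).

#b41b18 → (180, 27, 24); #2f3640 → (47, 54, 64).
R = 180 + 0.76 × (47 − 180) = 180 + 0.76 × -133 = 78.92 → 79
G = 27 + 0.76 × (54 − 27) = 27 + 0.76 × 27 = 47.52 → 48
B = 24 + 0.76 × (64 − 24) = 24 + 0.76 × 40 = 54.4 → 54
So the blended color is (79, 48, 54), about #4f3036.

(79, 48, 54)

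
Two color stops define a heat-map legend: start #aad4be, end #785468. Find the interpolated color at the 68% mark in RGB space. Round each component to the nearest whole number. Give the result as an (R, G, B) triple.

#aad4be → (170, 212, 190); #785468 → (120, 84, 104).
68% corresponds to t = 0.68.
R = 170 + 0.68 × (120 − 170) = 170 + 0.68 × -50 = 136 → 136
G = 212 + 0.68 × (84 − 212) = 212 + 0.68 × -128 = 124.96 → 125
B = 190 + 0.68 × (104 − 190) = 190 + 0.68 × -86 = 131.52 → 132
So the blended color is (136, 125, 132), about #887d84.

(136, 125, 132)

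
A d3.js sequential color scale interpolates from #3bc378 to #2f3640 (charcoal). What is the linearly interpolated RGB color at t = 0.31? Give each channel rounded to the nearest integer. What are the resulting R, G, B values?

(55, 151, 103)

#3bc378 → (59, 195, 120); #2f3640 → (47, 54, 64).
R = 59 + 0.31 × (47 − 59) = 59 + 0.31 × -12 = 55.28 → 55
G = 195 + 0.31 × (54 − 195) = 195 + 0.31 × -141 = 151.29 → 151
B = 120 + 0.31 × (64 − 120) = 120 + 0.31 × -56 = 102.64 → 103
So the blended color is (55, 151, 103), about #379767.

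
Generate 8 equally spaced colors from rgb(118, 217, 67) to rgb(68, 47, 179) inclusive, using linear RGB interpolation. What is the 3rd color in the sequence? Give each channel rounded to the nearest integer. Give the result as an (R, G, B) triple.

(104, 168, 99)

With 8 swatches and endpoints inclusive, swatch 3 sits at t = (3 − 1)/(8 − 1) = 2/7 ≈ 0.2857.
R = 118 + 0.2857 × (68 − 118) = 103.715 → 104
G = 217 + 0.2857 × (47 − 217) = 168.431 → 168
B = 67 + 0.2857 × (179 − 67) = 98.998 → 99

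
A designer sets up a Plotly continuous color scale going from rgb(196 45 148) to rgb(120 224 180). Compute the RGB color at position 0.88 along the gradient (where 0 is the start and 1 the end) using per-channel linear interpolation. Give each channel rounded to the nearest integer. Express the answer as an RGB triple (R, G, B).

R = 196 + 0.88 × (120 − 196) = 196 + 0.88 × -76 = 129.12 → 129
G = 45 + 0.88 × (224 − 45) = 45 + 0.88 × 179 = 202.52 → 203
B = 148 + 0.88 × (180 − 148) = 148 + 0.88 × 32 = 176.16 → 176

(129, 203, 176)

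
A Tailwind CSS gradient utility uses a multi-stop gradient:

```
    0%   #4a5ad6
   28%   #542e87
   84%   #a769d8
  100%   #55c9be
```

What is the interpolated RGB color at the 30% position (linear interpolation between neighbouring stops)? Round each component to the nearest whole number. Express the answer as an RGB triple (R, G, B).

(87, 48, 138)

30% lies between the 28% and 84% stops, so the local fraction is t = (30 − 28)/(84 − 28) = 2/56 ≈ 0.0357.
#542e87 → (84, 46, 135); #a769d8 → (167, 105, 216).
R = 84 + 0.0357 × (167 − 84) = 86.963 → 87
G = 46 + 0.0357 × (105 − 46) = 48.106 → 48
B = 135 + 0.0357 × (216 − 135) = 137.892 → 138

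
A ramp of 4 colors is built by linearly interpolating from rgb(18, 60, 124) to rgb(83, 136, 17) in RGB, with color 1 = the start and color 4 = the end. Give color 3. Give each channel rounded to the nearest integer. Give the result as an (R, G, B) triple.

With 4 swatches and endpoints inclusive, swatch 3 sits at t = (3 − 1)/(4 − 1) = 2/3 ≈ 0.6667.
R = 18 + 0.6667 × (83 − 18) = 61.335 → 61
G = 60 + 0.6667 × (136 − 60) = 110.669 → 111
B = 124 + 0.6667 × (17 − 124) = 52.663 → 53

(61, 111, 53)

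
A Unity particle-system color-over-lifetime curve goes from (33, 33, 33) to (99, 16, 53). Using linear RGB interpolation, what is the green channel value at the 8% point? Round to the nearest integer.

G = 33 + 0.08 × (16 − 33) = 31.64 → 32

32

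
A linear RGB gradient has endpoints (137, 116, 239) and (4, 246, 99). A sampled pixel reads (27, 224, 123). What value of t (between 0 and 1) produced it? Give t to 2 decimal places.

Invert the lerp on the B channel (largest span, 140): t = (123 − 239) / (99 − 239) = -116/-140 = 0.82857.
Check on R: (27 − 137)/(4 − 137) = 0.8271 ✓

0.83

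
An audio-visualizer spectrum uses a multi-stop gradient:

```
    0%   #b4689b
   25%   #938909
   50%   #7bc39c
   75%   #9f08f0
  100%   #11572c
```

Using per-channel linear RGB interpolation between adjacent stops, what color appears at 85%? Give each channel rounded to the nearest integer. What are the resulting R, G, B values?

(102, 40, 162)

85% lies between the 75% and 100% stops, so the local fraction is t = (85 − 75)/(100 − 75) = 10/25 ≈ 0.4.
#9f08f0 → (159, 8, 240); #11572c → (17, 87, 44).
R = 159 + 0.4 × (17 − 159) = 102.2 → 102
G = 8 + 0.4 × (87 − 8) = 39.6 → 40
B = 240 + 0.4 × (44 − 240) = 161.6 → 162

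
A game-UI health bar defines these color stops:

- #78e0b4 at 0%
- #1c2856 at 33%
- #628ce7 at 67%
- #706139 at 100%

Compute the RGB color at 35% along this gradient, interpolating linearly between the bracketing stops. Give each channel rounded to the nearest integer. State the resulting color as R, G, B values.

(32, 46, 95)

35% lies between the 33% and 67% stops, so the local fraction is t = (35 − 33)/(67 − 33) = 2/34 ≈ 0.0588.
#1c2856 → (28, 40, 86); #628ce7 → (98, 140, 231).
R = 28 + 0.0588 × (98 − 28) = 32.116 → 32
G = 40 + 0.0588 × (140 − 40) = 45.88 → 46
B = 86 + 0.0588 × (231 − 86) = 94.526 → 95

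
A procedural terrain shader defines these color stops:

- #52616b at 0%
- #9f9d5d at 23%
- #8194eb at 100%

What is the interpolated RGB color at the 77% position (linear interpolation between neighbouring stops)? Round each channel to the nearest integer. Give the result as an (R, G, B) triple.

77% lies between the 23% and 100% stops, so the local fraction is t = (77 − 23)/(100 − 23) = 54/77 ≈ 0.7013.
#9f9d5d → (159, 157, 93); #8194eb → (129, 148, 235).
R = 159 + 0.7013 × (129 − 159) = 137.961 → 138
G = 157 + 0.7013 × (148 − 157) = 150.688 → 151
B = 93 + 0.7013 × (235 − 93) = 192.585 → 193

(138, 151, 193)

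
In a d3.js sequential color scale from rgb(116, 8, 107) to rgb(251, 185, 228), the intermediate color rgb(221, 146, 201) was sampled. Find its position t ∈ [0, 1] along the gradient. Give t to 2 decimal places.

0.78

Invert the lerp on the G channel (largest span, 177): t = (146 − 8) / (185 − 8) = 138/177 = 0.77966.
Check on R: (221 − 116)/(251 − 116) = 0.7778 ✓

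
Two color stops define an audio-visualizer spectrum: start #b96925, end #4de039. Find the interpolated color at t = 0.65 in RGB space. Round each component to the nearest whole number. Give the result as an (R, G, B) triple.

#b96925 → (185, 105, 37); #4de039 → (77, 224, 57).
R = 185 + 0.65 × (77 − 185) = 185 + 0.65 × -108 = 114.8 → 115
G = 105 + 0.65 × (224 − 105) = 105 + 0.65 × 119 = 182.35 → 182
B = 37 + 0.65 × (57 − 37) = 37 + 0.65 × 20 = 50 → 50

(115, 182, 50)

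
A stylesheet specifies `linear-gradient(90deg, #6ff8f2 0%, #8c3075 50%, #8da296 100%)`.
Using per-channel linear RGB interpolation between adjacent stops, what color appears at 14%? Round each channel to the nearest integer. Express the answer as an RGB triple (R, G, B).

(119, 192, 207)

14% lies between the 0% and 50% stops, so the local fraction is t = (14 − 0)/(50 − 0) = 14/50 ≈ 0.28.
#6ff8f2 → (111, 248, 242); #8c3075 → (140, 48, 117).
R = 111 + 0.28 × (140 − 111) = 119.12 → 119
G = 248 + 0.28 × (48 − 248) = 192 → 192
B = 242 + 0.28 × (117 − 242) = 207 → 207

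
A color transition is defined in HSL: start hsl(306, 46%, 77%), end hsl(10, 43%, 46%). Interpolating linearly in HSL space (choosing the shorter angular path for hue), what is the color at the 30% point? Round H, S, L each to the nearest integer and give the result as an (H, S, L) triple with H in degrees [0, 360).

(325, 45, 68)

Hue: 10 − 306 = -296°, but |-296| > 180 so the shorter arc goes the other way: Δh = -296 + 360 = 64°.
H = 306 + 0.3 × (64) = 325.2 → 325°
S = 46 + 0.3 × (43 − 46) = 45.1 → 45%
L = 77 + 0.3 × (46 − 77) = 67.7 → 68%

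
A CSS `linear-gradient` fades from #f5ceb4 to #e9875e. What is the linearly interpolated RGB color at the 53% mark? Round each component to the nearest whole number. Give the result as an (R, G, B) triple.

(239, 168, 134)

#f5ceb4 → (245, 206, 180); #e9875e → (233, 135, 94).
53% corresponds to t = 0.53.
R = 245 + 0.53 × (233 − 245) = 245 + 0.53 × -12 = 238.64 → 239
G = 206 + 0.53 × (135 − 206) = 206 + 0.53 × -71 = 168.37 → 168
B = 180 + 0.53 × (94 − 180) = 180 + 0.53 × -86 = 134.42 → 134
So the blended color is (239, 168, 134), about #efa886.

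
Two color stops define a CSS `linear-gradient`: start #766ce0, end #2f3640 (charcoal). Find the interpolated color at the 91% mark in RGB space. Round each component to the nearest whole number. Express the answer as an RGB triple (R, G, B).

(53, 59, 78)

#766ce0 → (118, 108, 224); #2f3640 → (47, 54, 64).
91% corresponds to t = 0.91.
R = 118 + 0.91 × (47 − 118) = 118 + 0.91 × -71 = 53.39 → 53
G = 108 + 0.91 × (54 − 108) = 108 + 0.91 × -54 = 58.86 → 59
B = 224 + 0.91 × (64 − 224) = 224 + 0.91 × -160 = 78.4 → 78
So the blended color is (53, 59, 78), about #353b4e.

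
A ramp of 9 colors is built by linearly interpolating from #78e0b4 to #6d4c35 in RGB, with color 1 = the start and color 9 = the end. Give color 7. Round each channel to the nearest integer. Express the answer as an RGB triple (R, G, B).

(112, 113, 85)

With 9 swatches and endpoints inclusive, swatch 7 sits at t = (7 − 1)/(9 − 1) = 6/8 ≈ 0.75.
#78e0b4 → (120, 224, 180); #6d4c35 → (109, 76, 53).
R = 120 + 0.75 × (109 − 120) = 111.75 → 112
G = 224 + 0.75 × (76 − 224) = 113 → 113
B = 180 + 0.75 × (53 − 180) = 84.75 → 85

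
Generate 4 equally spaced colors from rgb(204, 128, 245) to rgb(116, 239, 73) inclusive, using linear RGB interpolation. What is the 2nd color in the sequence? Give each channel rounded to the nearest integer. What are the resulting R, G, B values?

With 4 swatches and endpoints inclusive, swatch 2 sits at t = (2 − 1)/(4 − 1) = 1/3 ≈ 0.3333.
R = 204 + 0.3333 × (116 − 204) = 174.67 → 175
G = 128 + 0.3333 × (239 − 128) = 164.996 → 165
B = 245 + 0.3333 × (73 − 245) = 187.672 → 188

(175, 165, 188)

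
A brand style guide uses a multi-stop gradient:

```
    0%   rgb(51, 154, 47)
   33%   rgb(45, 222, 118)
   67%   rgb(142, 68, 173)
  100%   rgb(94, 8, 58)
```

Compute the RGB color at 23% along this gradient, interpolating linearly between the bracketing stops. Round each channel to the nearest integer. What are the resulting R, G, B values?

23% lies between the 0% and 33% stops, so the local fraction is t = (23 − 0)/(33 − 0) = 23/33 ≈ 0.697.
R = 51 + 0.697 × (45 − 51) = 46.818 → 47
G = 154 + 0.697 × (222 − 154) = 201.396 → 201
B = 47 + 0.697 × (118 − 47) = 96.487 → 96

(47, 201, 96)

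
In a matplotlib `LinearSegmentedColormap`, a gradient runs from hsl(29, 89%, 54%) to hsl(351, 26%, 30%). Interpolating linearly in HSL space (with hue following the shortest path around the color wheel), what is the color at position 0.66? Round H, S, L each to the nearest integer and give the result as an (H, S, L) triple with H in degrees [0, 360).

(4, 47, 38)

Hue: 351 − 29 = 322°, but |322| > 180 so the shorter arc goes the other way: Δh = 322 − 360 = -38°.
H = 29 + 0.66 × (-38) = 3.92 → 4°
S = 89 + 0.66 × (26 − 89) = 47.42 → 47%
L = 54 + 0.66 × (30 − 54) = 38.16 → 38%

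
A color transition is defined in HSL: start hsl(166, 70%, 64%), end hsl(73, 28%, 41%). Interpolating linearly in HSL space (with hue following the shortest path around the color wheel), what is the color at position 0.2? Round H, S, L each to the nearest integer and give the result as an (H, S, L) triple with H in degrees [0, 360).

(147, 62, 59)

Hue arc: Δh = 73 − 166 = -93° (|Δh| ≤ 180, already the shorter path).
H = 166 + 0.2 × (-93) = 147.4 → 147°
S = 70 + 0.2 × (28 − 70) = 61.6 → 62%
L = 64 + 0.2 × (41 − 64) = 59.4 → 59%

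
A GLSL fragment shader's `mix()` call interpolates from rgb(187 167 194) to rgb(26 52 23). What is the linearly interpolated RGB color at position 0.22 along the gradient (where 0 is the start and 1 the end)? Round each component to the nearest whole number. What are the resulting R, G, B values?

(152, 142, 156)

R = 187 + 0.22 × (26 − 187) = 187 + 0.22 × -161 = 151.58 → 152
G = 167 + 0.22 × (52 − 167) = 167 + 0.22 × -115 = 141.7 → 142
B = 194 + 0.22 × (23 − 194) = 194 + 0.22 × -171 = 156.38 → 156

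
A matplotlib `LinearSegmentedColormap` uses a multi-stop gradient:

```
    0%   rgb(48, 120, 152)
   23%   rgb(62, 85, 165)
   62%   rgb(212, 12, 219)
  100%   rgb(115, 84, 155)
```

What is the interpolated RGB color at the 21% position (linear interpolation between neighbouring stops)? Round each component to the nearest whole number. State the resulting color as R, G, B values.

21% lies between the 0% and 23% stops, so the local fraction is t = (21 − 0)/(23 − 0) = 21/23 ≈ 0.913.
R = 48 + 0.913 × (62 − 48) = 60.782 → 61
G = 120 + 0.913 × (85 − 120) = 88.045 → 88
B = 152 + 0.913 × (165 − 152) = 163.869 → 164

(61, 88, 164)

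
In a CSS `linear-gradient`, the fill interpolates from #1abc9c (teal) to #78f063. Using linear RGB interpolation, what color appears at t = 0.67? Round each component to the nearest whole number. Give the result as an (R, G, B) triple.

#1abc9c → (26, 188, 156); #78f063 → (120, 240, 99).
R = 26 + 0.67 × (120 − 26) = 26 + 0.67 × 94 = 88.98 → 89
G = 188 + 0.67 × (240 − 188) = 188 + 0.67 × 52 = 222.84 → 223
B = 156 + 0.67 × (99 − 156) = 156 + 0.67 × -57 = 117.81 → 118
So the blended color is (89, 223, 118), about #59df76.

(89, 223, 118)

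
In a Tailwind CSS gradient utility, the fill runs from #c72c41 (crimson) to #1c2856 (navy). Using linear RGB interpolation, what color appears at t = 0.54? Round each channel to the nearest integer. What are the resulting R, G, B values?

#c72c41 → (199, 44, 65); #1c2856 → (28, 40, 86).
R = 199 + 0.54 × (28 − 199) = 199 + 0.54 × -171 = 106.66 → 107
G = 44 + 0.54 × (40 − 44) = 44 + 0.54 × -4 = 41.84 → 42
B = 65 + 0.54 × (86 − 65) = 65 + 0.54 × 21 = 76.34 → 76
So the blended color is (107, 42, 76), about #6b2a4c.

(107, 42, 76)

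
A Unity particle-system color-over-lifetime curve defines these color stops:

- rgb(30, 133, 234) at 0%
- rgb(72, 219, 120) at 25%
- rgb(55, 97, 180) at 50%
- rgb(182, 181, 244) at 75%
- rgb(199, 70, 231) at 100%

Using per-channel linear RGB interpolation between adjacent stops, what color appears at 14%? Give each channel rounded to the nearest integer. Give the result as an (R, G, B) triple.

(54, 181, 170)

14% lies between the 0% and 25% stops, so the local fraction is t = (14 − 0)/(25 − 0) = 14/25 ≈ 0.56.
R = 30 + 0.56 × (72 − 30) = 53.52 → 54
G = 133 + 0.56 × (219 − 133) = 181.16 → 181
B = 234 + 0.56 × (120 − 234) = 170.16 → 170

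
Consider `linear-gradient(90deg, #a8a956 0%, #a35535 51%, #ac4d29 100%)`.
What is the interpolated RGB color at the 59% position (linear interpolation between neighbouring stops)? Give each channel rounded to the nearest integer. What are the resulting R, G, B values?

59% lies between the 51% and 100% stops, so the local fraction is t = (59 − 51)/(100 − 51) = 8/49 ≈ 0.1633.
#a35535 → (163, 85, 53); #ac4d29 → (172, 77, 41).
R = 163 + 0.1633 × (172 − 163) = 164.47 → 164
G = 85 + 0.1633 × (77 − 85) = 83.694 → 84
B = 53 + 0.1633 × (41 − 53) = 51.04 → 51

(164, 84, 51)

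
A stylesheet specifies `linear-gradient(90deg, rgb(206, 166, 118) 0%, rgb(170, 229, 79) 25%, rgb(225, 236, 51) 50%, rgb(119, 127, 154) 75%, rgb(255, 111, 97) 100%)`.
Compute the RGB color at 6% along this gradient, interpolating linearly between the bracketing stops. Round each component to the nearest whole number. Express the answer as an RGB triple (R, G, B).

(197, 181, 109)

6% lies between the 0% and 25% stops, so the local fraction is t = (6 − 0)/(25 − 0) = 6/25 ≈ 0.24.
R = 206 + 0.24 × (170 − 206) = 197.36 → 197
G = 166 + 0.24 × (229 − 166) = 181.12 → 181
B = 118 + 0.24 × (79 − 118) = 108.64 → 109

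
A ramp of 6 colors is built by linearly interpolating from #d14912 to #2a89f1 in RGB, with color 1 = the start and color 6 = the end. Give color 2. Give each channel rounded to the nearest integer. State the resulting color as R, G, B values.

With 6 swatches and endpoints inclusive, swatch 2 sits at t = (2 − 1)/(6 − 1) = 1/5 ≈ 0.2.
#d14912 → (209, 73, 18); #2a89f1 → (42, 137, 241).
R = 209 + 0.2 × (42 − 209) = 175.6 → 176
G = 73 + 0.2 × (137 − 73) = 85.8 → 86
B = 18 + 0.2 × (241 − 18) = 62.6 → 63

(176, 86, 63)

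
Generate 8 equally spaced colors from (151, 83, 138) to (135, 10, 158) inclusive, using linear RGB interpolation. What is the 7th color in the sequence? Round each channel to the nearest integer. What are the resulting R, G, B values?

With 8 swatches and endpoints inclusive, swatch 7 sits at t = (7 − 1)/(8 − 1) = 6/7 ≈ 0.8571.
R = 151 + 0.8571 × (135 − 151) = 137.286 → 137
G = 83 + 0.8571 × (10 − 83) = 20.432 → 20
B = 138 + 0.8571 × (158 − 138) = 155.142 → 155

(137, 20, 155)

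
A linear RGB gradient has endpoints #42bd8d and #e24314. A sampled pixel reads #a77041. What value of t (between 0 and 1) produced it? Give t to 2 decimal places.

0.63

Invert the lerp on the R channel (largest span, 160): t = (167 − 66) / (226 − 66) = 101/160 = 0.63125.
Check on G: (112 − 189)/(67 − 189) = 0.6311 ✓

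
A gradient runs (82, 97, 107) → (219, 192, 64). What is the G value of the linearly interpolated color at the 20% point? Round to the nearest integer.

116

G = 97 + 0.2 × (192 − 97) = 116 → 116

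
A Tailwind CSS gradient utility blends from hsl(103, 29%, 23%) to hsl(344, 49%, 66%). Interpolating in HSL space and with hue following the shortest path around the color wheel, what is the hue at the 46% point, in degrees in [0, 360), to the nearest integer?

48

Hue: 344 − 103 = 241°, but |241| > 180 so the shorter arc goes the other way: Δh = 241 − 360 = -119°.
H = 103 + 0.46 × (-119) = 48.26 → 48°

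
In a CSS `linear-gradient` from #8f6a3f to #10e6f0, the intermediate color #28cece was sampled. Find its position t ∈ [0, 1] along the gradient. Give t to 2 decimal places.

Invert the lerp on the B channel (largest span, 177): t = (206 − 63) / (240 − 63) = 143/177 = 0.80791.
Check on R: (40 − 143)/(16 − 143) = 0.811 ✓

0.81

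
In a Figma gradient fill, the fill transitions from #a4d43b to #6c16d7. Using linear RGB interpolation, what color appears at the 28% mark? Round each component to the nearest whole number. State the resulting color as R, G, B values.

#a4d43b → (164, 212, 59); #6c16d7 → (108, 22, 215).
28% corresponds to t = 0.28.
R = 164 + 0.28 × (108 − 164) = 164 + 0.28 × -56 = 148.32 → 148
G = 212 + 0.28 × (22 − 212) = 212 + 0.28 × -190 = 158.8 → 159
B = 59 + 0.28 × (215 − 59) = 59 + 0.28 × 156 = 102.68 → 103

(148, 159, 103)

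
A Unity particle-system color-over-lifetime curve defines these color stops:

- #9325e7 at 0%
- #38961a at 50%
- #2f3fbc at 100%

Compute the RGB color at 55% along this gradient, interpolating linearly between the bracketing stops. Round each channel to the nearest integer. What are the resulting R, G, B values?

(55, 141, 42)

55% lies between the 50% and 100% stops, so the local fraction is t = (55 − 50)/(100 − 50) = 5/50 ≈ 0.1.
#38961a → (56, 150, 26); #2f3fbc → (47, 63, 188).
R = 56 + 0.1 × (47 − 56) = 55.1 → 55
G = 150 + 0.1 × (63 − 150) = 141.3 → 141
B = 26 + 0.1 × (188 − 26) = 42.2 → 42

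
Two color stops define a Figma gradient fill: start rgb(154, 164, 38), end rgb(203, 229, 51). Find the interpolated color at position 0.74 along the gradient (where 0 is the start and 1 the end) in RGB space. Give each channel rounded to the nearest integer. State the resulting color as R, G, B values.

(190, 212, 48)

R = 154 + 0.74 × (203 − 154) = 154 + 0.74 × 49 = 190.26 → 190
G = 164 + 0.74 × (229 − 164) = 164 + 0.74 × 65 = 212.1 → 212
B = 38 + 0.74 × (51 − 38) = 38 + 0.74 × 13 = 47.62 → 48
So the blended color is (190, 212, 48), about #bed430.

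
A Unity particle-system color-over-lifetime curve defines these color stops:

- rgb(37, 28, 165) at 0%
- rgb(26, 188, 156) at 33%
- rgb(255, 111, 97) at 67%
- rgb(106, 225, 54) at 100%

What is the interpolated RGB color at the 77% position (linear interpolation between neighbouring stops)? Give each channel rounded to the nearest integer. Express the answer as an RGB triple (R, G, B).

(210, 146, 84)

77% lies between the 67% and 100% stops, so the local fraction is t = (77 − 67)/(100 − 67) = 10/33 ≈ 0.303.
R = 255 + 0.303 × (106 − 255) = 209.853 → 210
G = 111 + 0.303 × (225 − 111) = 145.542 → 146
B = 97 + 0.303 × (54 − 97) = 83.971 → 84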